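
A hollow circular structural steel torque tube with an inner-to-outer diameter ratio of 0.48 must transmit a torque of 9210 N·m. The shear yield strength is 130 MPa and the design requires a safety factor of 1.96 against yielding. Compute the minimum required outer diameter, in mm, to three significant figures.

τ_allow = 130/1.96 = 66.33 MPa.
For a hollow shaft τ = 16T/[πd_o³(1−k⁴)] with k = 0.48, so 1−k⁴ = 0.9469.
d_o³ = 16T/[π τ_allow (1−k⁴)] = 16×9210000/(π×66.33×0.9469) = 746800 mm³.
d_o = 90.73 mm.

d_o = 90.7 mm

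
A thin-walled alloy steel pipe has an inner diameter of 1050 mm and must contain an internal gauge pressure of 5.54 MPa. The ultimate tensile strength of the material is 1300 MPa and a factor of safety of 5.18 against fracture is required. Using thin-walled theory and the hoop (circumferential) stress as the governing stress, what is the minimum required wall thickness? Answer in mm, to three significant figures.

σ_allow = 1300/5.18 = 251.0 MPa.
Hoop stress σ_h = pD/(2t), so t = pD/(2σ_allow) = 5.54×1050/(2×251.0) = 11.59 mm.

t = 11.6 mm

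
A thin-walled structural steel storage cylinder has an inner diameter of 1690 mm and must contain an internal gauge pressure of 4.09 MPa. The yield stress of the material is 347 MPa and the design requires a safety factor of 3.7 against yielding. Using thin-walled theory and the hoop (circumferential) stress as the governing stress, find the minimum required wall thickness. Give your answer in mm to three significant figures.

σ_allow = 347/3.7 = 93.78 MPa.
Hoop stress σ_h = pD/(2t), so t = pD/(2σ_allow) = 4.09×1690/(2×93.78) = 36.85 mm.

t = 36.9 mm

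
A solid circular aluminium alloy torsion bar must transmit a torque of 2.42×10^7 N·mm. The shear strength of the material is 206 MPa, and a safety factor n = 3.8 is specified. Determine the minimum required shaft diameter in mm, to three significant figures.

Allowable shear stress τ_allow = 206/3.8 = 54.21 MPa.
For a solid shaft τ = 16T/(πd³), so d³ = 16T/(π τ_allow) = 16×2.4200×10^7/(π×54.21) = 2.274×10^6 mm³.
d = (2.274×10^6)^(1/3) = 131.5 mm.

d = 131 mm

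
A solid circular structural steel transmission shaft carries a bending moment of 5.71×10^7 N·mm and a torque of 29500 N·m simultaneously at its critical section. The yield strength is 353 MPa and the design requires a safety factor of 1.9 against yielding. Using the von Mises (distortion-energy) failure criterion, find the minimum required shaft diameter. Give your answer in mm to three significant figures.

d = 151 mm

σ_allow = σ_y/n = 353/1.9 = 185.8 MPa.
For a solid shaft σ_b = 32M/(πd³) and τ = 16T/(πd³), so the von Mises stress is σ' = (16/πd³)·√(4M²+3T²).
√(4M²+3T²) = √(4×(5.710×10^7)² + 3×(2.950×10^7)²) = 1.251×10^8 N·mm.
d³ = 16×1.251×10^8/(π×185.8) = 3.430×10^6 mm³.
d = 150.8 mm.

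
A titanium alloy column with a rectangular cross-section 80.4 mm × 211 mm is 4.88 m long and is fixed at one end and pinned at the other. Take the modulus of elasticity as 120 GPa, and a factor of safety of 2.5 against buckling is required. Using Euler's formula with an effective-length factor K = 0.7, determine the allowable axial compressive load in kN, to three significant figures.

P_allow = 371 kN

Buckling occurs about the weak axis: I_min = h·b³/12 = 211×80.4³/12 = 9.138×10^6 mm⁴ (b = 80.4 mm is the smaller dimension).
Effective length L_e = KL = 0.7×4.88 m = 3416 mm.
Euler critical load P_cr = π²EI/L_e² = π²×120000×9.138×10^6/3416² = 927500 N.
P_allow = P_cr/n = 927500/2.5 = 371000 N.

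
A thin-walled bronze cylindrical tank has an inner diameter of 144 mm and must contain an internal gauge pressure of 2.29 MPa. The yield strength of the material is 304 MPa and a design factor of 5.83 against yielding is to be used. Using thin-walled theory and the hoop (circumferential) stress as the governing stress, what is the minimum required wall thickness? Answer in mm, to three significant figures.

σ_allow = 304/5.83 = 52.14 MPa.
Hoop stress σ_h = pD/(2t), so t = pD/(2σ_allow) = 2.29×144/(2×52.14) = 3.162 mm.

t = 3.16 mm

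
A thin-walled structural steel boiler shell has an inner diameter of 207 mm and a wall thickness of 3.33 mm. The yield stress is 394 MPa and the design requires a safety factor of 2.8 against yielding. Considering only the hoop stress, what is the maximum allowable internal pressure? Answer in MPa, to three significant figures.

σ_allow = 394/2.8 = 140.7 MPa.
σ_h = pD/(2t) → p_allow = 2σ_allow t/D = 2×140.7×3.33/207 = 4.527 MPa.

p_allow = 4.53 MPa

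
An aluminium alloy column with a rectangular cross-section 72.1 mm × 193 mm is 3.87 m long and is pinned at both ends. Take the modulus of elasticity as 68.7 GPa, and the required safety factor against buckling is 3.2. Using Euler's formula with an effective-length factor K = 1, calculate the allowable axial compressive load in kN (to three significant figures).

Buckling occurs about the weak axis: I_min = h·b³/12 = 193×72.1³/12 = 6.028×10^6 mm⁴ (b = 72.1 mm is the smaller dimension).
Effective length L_e = KL = 1×3.87 m = 3870 mm.
Euler critical load P_cr = π²EI/L_e² = π²×68700×6.028×10^6/3870² = 272900 N.
P_allow = P_cr/n = 272900/3.2 = 85280 N.

P_allow = 85.3 kN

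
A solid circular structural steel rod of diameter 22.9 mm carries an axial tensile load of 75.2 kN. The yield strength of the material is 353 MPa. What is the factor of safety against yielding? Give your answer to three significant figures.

A = πd²/4 = 411.9 mm².
σ = F/A = 75200/411.9 = 182.6 MPa.
n = 353/182.6 = 1.933.

n = 1.93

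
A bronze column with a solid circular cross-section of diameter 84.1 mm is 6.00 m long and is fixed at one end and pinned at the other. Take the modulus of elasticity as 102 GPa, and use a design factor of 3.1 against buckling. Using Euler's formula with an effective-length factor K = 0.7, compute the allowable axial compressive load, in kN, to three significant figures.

I = πd⁴/64 = π×84.1⁴/64 = 2.456×10^6 mm⁴.
Effective length L_e = KL = 0.7×6.00 m = 4200 mm.
Euler critical load P_cr = π²EI/L_e² = π²×102000×2.456×10^6/4200² = 140100 N.
P_allow = P_cr/n = 140100/3.1 = 45210 N.

P_allow = 45.2 kN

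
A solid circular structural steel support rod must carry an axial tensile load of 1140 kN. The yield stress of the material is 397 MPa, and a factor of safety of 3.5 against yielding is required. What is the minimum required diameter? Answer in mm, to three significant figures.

d = 113 mm

Allowable stress σ_allow = 397/3.5 = 113.4 MPa.
Required area A = F/σ_allow = 1140000/113.4 = 10050 mm².
A = πd²/4 → d = √(4A/π) = 113.1 mm.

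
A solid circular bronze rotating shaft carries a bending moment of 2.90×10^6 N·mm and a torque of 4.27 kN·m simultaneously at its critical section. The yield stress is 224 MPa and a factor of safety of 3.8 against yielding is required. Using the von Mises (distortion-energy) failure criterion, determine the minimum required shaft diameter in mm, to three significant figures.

σ_allow = σ_y/n = 224/3.8 = 58.95 MPa.
For a solid shaft σ_b = 32M/(πd³) and τ = 16T/(πd³), so the von Mises stress is σ' = (16/πd³)·√(4M²+3T²).
√(4M²+3T²) = √(4×(2.900×10^6)² + 3×(4.270×10^6)²) = 9.399×10^6 N·mm.
d³ = 16×9.399×10^6/(π×58.95) = 812000 mm³.
d = 93.30 mm.

d = 93.3 mm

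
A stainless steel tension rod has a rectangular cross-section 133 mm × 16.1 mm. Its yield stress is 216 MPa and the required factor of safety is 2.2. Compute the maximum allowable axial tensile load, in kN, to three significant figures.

σ_allow = 216/2.2 = 98.18 MPa.
A = 133×16.1 = 2141 mm².
F_allow = σ_allow × A = 98.18×2141 = 210200 N.

F_allow = 210 kN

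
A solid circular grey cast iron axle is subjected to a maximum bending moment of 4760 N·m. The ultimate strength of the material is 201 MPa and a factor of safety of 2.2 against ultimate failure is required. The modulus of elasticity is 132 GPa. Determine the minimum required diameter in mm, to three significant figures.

d = 81.0 mm

σ_allow = 201/2.2 = 91.36 MPa.
For a solid circular section σ = 32M/(πd³), so d³ = 32M/(π σ_allow) = 32×4760000/(π×91.36) = 530700 mm³.
d = 80.96 mm.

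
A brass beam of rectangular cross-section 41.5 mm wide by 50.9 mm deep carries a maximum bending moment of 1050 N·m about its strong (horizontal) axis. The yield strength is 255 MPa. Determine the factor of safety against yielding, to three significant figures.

n = 4.35

Section modulus S = bh²/6 = 41.5×50.9²/6 = 17920 mm³.
σ = M/S = 1050000/17920 = 58.59 MPa.
n = 255/58.59 = 4.352.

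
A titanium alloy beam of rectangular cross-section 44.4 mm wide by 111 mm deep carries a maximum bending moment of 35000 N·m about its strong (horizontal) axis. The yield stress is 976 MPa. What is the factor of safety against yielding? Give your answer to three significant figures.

n = 2.54

Section modulus S = bh²/6 = 44.4×111²/6 = 91180 mm³.
σ = M/S = 3.5000×10^7/91180 = 383.9 MPa.
n = 976/383.9 = 2.542.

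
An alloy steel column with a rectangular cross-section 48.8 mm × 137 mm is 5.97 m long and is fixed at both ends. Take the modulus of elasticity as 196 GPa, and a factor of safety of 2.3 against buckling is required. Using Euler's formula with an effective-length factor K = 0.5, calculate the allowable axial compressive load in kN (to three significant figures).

Buckling occurs about the weak axis: I_min = h·b³/12 = 137×48.8³/12 = 1.327×10^6 mm⁴ (b = 48.8 mm is the smaller dimension).
Effective length L_e = KL = 0.5×5.97 m = 2985 mm.
Euler critical load P_cr = π²EI/L_e² = π²×196000×1.327×10^6/2985² = 288000 N.
P_allow = P_cr/n = 288000/2.3 = 125200 N.

P_allow = 125 kN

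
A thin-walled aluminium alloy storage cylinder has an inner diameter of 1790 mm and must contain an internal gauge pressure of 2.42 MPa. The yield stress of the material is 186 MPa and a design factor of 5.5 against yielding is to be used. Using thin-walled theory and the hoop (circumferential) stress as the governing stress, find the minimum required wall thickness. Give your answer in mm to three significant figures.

σ_allow = 186/5.5 = 33.82 MPa.
Hoop stress σ_h = pD/(2t), so t = pD/(2σ_allow) = 2.42×1790/(2×33.82) = 64.05 mm.

t = 64.0 mm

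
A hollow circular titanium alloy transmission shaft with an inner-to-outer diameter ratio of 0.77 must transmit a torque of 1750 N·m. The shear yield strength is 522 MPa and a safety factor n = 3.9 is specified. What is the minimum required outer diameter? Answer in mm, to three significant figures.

d_o = 46.8 mm

τ_allow = 522/3.9 = 133.8 MPa.
For a hollow shaft τ = 16T/[πd_o³(1−k⁴)] with k = 0.77, so 1−k⁴ = 0.6485.
d_o³ = 16T/[π τ_allow (1−k⁴)] = 16×1750000/(π×133.8×0.6485) = 102700 mm³.
d_o = 46.83 mm.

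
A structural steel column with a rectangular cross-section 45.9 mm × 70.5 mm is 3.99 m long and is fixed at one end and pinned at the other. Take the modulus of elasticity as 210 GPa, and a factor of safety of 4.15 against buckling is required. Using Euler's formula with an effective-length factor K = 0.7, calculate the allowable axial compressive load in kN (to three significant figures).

Buckling occurs about the weak axis: I_min = h·b³/12 = 70.5×45.9³/12 = 568100 mm⁴ (b = 45.9 mm is the smaller dimension).
Effective length L_e = KL = 0.7×3.99 m = 2793 mm.
Euler critical load P_cr = π²EI/L_e² = π²×210000×568100/2793² = 150900 N.
P_allow = P_cr/n = 150900/4.15 = 36370 N.

P_allow = 36.4 kN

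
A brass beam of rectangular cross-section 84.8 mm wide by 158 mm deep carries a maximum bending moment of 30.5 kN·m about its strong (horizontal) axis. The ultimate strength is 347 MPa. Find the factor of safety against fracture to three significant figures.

Section modulus S = bh²/6 = 84.8×158²/6 = 352800 mm³.
σ = M/S = 3.0500×10^7/352800 = 86.45 MPa.
n = 347/86.45 = 4.014.

n = 4.01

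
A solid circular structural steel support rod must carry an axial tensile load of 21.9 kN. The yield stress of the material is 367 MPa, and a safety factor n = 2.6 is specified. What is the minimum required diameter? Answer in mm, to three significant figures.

d = 14.1 mm

Allowable stress σ_allow = 367/2.6 = 141.2 MPa.
Required area A = F/σ_allow = 21900/141.2 = 155.1 mm².
A = πd²/4 → d = √(4A/π) = 14.05 mm.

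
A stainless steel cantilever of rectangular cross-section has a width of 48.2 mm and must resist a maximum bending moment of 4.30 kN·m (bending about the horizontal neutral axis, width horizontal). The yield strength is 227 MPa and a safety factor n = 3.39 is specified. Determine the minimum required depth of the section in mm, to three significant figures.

σ_allow = 227/3.39 = 66.96 MPa.
For a rectangular section σ = 6M/(bh²), so h² = 6M/(b σ_allow) = 6×4300000/(48.2×66.96) = 7994 mm².
h = 89.41 mm.

h = 89.4 mm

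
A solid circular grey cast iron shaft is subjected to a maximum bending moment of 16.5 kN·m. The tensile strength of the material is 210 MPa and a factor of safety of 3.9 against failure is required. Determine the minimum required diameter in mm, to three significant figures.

σ_allow = 210/3.9 = 53.85 MPa.
For a solid circular section σ = 32M/(πd³), so d³ = 32M/(π σ_allow) = 32×1.6500×10^7/(π×53.85) = 3.121×10^6 mm³.
d = 146.1 mm.

d = 146 mm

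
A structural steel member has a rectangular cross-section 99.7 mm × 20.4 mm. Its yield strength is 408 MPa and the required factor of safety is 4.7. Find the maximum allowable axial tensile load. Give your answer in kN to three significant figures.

σ_allow = 408/4.7 = 86.81 MPa.
A = 99.7×20.4 = 2034 mm².
F_allow = σ_allow × A = 86.81×2034 = 176600 N.

F_allow = 177 kN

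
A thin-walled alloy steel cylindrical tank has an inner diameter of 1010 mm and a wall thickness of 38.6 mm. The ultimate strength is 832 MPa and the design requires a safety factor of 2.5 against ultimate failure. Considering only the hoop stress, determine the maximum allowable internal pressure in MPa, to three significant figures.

p_allow = 25.4 MPa

σ_allow = 832/2.5 = 332.8 MPa.
σ_h = pD/(2t) → p_allow = 2σ_allow t/D = 2×332.8×38.6/1010 = 25.44 MPa.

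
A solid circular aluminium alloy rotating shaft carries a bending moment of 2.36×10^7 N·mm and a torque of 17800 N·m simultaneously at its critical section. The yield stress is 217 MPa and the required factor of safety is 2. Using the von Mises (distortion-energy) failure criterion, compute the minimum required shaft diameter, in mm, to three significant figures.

d = 138 mm

σ_allow = σ_y/n = 217/2 = 108.5 MPa.
For a solid shaft σ_b = 32M/(πd³) and τ = 16T/(πd³), so the von Mises stress is σ' = (16/πd³)·√(4M²+3T²).
√(4M²+3T²) = √(4×(2.360×10^7)² + 3×(1.780×10^7)²) = 5.638×10^7 N·mm.
d³ = 16×5.638×10^7/(π×108.5) = 2.646×10^6 mm³.
d = 138.3 mm.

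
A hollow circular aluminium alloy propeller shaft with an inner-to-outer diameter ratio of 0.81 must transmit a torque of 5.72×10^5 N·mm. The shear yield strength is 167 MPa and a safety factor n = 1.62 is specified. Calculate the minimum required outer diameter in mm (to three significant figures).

d_o = 36.7 mm

τ_allow = 167/1.62 = 103.1 MPa.
For a hollow shaft τ = 16T/[πd_o³(1−k⁴)] with k = 0.81, so 1−k⁴ = 0.5695.
d_o³ = 16T/[π τ_allow (1−k⁴)] = 16×572000/(π×103.1×0.5695) = 49620 mm³.
d_o = 36.75 mm.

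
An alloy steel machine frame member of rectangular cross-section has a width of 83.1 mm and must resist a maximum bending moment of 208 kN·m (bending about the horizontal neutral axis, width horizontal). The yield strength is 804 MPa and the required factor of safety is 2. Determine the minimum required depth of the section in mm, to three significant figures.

σ_allow = 804/2 = 402.0 MPa.
For a rectangular section σ = 6M/(bh²), so h² = 6M/(b σ_allow) = 6×2.0800×10^8/(83.1×402.0) = 37360 mm².
h = 193.3 mm.

h = 193 mm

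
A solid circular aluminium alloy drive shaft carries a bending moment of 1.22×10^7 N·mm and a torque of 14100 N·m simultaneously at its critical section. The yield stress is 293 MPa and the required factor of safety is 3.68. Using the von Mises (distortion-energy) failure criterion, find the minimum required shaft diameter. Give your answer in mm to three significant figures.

d = 130 mm

σ_allow = σ_y/n = 293/3.68 = 79.62 MPa.
For a solid shaft σ_b = 32M/(πd³) and τ = 16T/(πd³), so the von Mises stress is σ' = (16/πd³)·√(4M²+3T²).
√(4M²+3T²) = √(4×(1.220×10^7)² + 3×(1.410×10^7)²) = 3.452×10^7 N·mm.
d³ = 16×3.452×10^7/(π×79.62) = 2.208×10^6 mm³.
d = 130.2 mm.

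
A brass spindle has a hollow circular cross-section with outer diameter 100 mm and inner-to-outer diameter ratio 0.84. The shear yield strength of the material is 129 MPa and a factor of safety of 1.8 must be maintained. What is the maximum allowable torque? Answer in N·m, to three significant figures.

τ_allow = 129/1.8 = 71.67 MPa.
For a hollow shaft T_allow = τ_allow·πd_o³(1−k⁴)/16 with 1−k⁴ = 0.5021, so πd_o³(1−k⁴)/16 = 98590 mm³.
T_allow = 71.67×98590 = 7.066×10^6 N·mm = 7066 N·m.

T_allow = 7070 N·m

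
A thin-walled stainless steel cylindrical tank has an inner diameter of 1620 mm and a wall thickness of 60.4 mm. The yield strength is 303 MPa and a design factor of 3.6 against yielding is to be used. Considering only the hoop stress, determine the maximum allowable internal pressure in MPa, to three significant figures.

σ_allow = 303/3.6 = 84.17 MPa.
σ_h = pD/(2t) → p_allow = 2σ_allow t/D = 2×84.17×60.4/1620 = 6.276 MPa.

p_allow = 6.28 MPa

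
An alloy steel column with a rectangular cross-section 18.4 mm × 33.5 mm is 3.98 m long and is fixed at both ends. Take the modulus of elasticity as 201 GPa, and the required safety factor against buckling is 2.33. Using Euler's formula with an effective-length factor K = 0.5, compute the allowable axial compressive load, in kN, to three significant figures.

Buckling occurs about the weak axis: I_min = h·b³/12 = 33.5×18.4³/12 = 17390 mm⁴ (b = 18.4 mm is the smaller dimension).
Effective length L_e = KL = 0.5×3.98 m = 1990 mm.
Euler critical load P_cr = π²EI/L_e² = π²×201000×17390/1990² = 8712 N.
P_allow = P_cr/n = 8712/2.33 = 3739 N.

P_allow = 3.74 kN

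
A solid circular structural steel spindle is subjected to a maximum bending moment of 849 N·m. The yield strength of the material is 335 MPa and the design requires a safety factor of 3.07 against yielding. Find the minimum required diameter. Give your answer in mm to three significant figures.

d = 43.0 mm

σ_allow = 335/3.07 = 109.1 MPa.
For a solid circular section σ = 32M/(πd³), so d³ = 32M/(π σ_allow) = 32×849000/(π×109.1) = 79250 mm³.
d = 42.95 mm.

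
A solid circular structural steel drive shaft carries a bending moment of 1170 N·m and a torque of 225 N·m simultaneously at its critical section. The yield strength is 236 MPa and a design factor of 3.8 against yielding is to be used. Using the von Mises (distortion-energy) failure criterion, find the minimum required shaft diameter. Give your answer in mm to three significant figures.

d = 57.9 mm

σ_allow = σ_y/n = 236/3.8 = 62.11 MPa.
For a solid shaft σ_b = 32M/(πd³) and τ = 16T/(πd³), so the von Mises stress is σ' = (16/πd³)·√(4M²+3T²).
√(4M²+3T²) = √(4×(1.170×10^6)² + 3×(225000)²) = 2.372×10^6 N·mm.
d³ = 16×2.372×10^6/(π×62.11) = 194500 mm³.
d = 57.94 mm.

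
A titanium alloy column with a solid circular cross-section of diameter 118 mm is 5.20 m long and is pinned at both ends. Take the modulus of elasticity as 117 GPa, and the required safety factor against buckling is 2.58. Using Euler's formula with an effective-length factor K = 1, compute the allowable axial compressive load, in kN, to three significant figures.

P_allow = 158 kN

I = πd⁴/64 = π×118⁴/64 = 9.517×10^6 mm⁴.
Effective length L_e = KL = 1×5.20 m = 5200 mm.
Euler critical load P_cr = π²EI/L_e² = π²×117000×9.517×10^6/5200² = 406400 N.
P_allow = P_cr/n = 406400/2.58 = 157500 N.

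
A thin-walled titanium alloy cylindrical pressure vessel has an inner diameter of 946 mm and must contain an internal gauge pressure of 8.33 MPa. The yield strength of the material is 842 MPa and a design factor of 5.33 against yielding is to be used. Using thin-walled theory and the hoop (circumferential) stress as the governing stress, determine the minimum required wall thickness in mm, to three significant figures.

σ_allow = 842/5.33 = 158.0 MPa.
Hoop stress σ_h = pD/(2t), so t = pD/(2σ_allow) = 8.33×946/(2×158.0) = 24.94 mm.

t = 24.9 mm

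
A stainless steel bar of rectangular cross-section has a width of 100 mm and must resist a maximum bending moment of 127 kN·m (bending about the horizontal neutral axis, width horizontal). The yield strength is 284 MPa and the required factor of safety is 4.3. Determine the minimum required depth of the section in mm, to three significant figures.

h = 340 mm

σ_allow = 284/4.3 = 66.05 MPa.
For a rectangular section σ = 6M/(bh²), so h² = 6M/(b σ_allow) = 6×1.2700×10^8/(100×66.05) = 115400 mm².
h = 339.7 mm.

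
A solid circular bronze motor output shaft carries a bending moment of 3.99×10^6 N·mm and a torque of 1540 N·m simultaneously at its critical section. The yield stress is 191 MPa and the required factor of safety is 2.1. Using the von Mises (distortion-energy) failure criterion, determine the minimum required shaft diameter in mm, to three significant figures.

d = 77.8 mm

σ_allow = σ_y/n = 191/2.1 = 90.95 MPa.
For a solid shaft σ_b = 32M/(πd³) and τ = 16T/(πd³), so the von Mises stress is σ' = (16/πd³)·√(4M²+3T²).
√(4M²+3T²) = √(4×(3.990×10^6)² + 3×(1.540×10^6)²) = 8.414×10^6 N·mm.
d³ = 16×8.414×10^6/(π×90.95) = 471100 mm³.
d = 77.81 mm.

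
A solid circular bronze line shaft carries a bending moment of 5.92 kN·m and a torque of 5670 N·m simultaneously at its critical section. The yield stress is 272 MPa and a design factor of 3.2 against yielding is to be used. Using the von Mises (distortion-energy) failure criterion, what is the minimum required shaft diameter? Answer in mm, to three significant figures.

σ_allow = σ_y/n = 272/3.2 = 85.00 MPa.
For a solid shaft σ_b = 32M/(πd³) and τ = 16T/(πd³), so the von Mises stress is σ' = (16/πd³)·√(4M²+3T²).
√(4M²+3T²) = √(4×(5.920×10^6)² + 3×(5.670×10^6)²) = 1.538×10^7 N·mm.
d³ = 16×1.538×10^7/(π×85.00) = 921700 mm³.
d = 97.32 mm.

d = 97.3 mm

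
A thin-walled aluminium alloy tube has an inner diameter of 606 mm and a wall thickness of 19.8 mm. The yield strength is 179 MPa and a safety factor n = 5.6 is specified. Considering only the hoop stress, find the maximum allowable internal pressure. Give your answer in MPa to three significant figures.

σ_allow = 179/5.6 = 31.96 MPa.
σ_h = pD/(2t) → p_allow = 2σ_allow t/D = 2×31.96×19.8/606 = 2.089 MPa.

p_allow = 2.09 MPa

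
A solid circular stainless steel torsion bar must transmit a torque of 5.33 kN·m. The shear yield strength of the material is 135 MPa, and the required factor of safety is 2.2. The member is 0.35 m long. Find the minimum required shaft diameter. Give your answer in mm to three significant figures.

Allowable shear stress τ_allow = 135/2.2 = 61.36 MPa.
For a solid shaft τ = 16T/(πd³), so d³ = 16T/(π τ_allow) = 16×5330000/(π×61.36) = 442400 mm³.
d = (442400)^(1/3) = 76.20 mm.

d = 76.2 mm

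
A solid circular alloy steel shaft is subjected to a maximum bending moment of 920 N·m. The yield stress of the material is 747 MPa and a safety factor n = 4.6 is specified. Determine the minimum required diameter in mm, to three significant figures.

σ_allow = 747/4.6 = 162.4 MPa.
For a solid circular section σ = 32M/(πd³), so d³ = 32M/(π σ_allow) = 32×920000/(π×162.4) = 57710 mm³.
d = 38.64 mm.

d = 38.6 mm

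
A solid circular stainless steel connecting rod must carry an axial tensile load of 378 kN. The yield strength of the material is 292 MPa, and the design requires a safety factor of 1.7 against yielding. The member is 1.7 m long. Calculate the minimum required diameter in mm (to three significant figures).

Allowable stress σ_allow = 292/1.7 = 171.8 MPa.
Required area A = F/σ_allow = 378000/171.8 = 2201 mm².
A = πd²/4 → d = √(4A/π) = 52.93 mm.

d = 52.9 mm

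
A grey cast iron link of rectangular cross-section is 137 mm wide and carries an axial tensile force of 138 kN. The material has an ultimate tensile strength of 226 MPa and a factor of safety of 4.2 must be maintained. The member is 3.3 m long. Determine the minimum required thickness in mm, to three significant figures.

σ_allow = 226/4.2 = 53.81 MPa.
Required area A = F/σ_allow = 138000/53.81 = 2565 mm².
t = A/w = 2565/137 = 18.72 mm.

t = 18.7 mm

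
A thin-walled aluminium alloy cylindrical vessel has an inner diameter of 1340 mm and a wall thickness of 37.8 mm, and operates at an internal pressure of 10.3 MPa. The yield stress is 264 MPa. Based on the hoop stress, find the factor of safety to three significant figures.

n = 1.45

σ_h = pD/(2t) = 10.3×1340/(2×37.8) = 182.6 MPa.
n = 264/182.6 = 1.446.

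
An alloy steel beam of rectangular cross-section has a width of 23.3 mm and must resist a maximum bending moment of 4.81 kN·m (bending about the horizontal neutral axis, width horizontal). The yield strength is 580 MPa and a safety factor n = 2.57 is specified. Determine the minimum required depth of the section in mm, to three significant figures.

h = 74.1 mm

σ_allow = 580/2.57 = 225.7 MPa.
For a rectangular section σ = 6M/(bh²), so h² = 6M/(b σ_allow) = 6×4810000/(23.3×225.7) = 5488 mm².
h = 74.08 mm.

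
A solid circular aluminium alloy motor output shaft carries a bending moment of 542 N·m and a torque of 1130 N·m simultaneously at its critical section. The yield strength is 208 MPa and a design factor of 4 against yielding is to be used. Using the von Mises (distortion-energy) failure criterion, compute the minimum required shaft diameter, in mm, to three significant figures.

d = 60.3 mm

σ_allow = σ_y/n = 208/4 = 52.00 MPa.
For a solid shaft σ_b = 32M/(πd³) and τ = 16T/(πd³), so the von Mises stress is σ' = (16/πd³)·√(4M²+3T²).
√(4M²+3T²) = √(4×(542000)² + 3×(1.130×10^6)²) = 2.237×10^6 N·mm.
d³ = 16×2.237×10^6/(π×52.00) = 219100 mm³.
d = 60.29 mm.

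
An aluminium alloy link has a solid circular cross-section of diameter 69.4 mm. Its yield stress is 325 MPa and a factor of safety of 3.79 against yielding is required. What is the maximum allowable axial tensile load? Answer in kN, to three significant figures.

F_allow = 324 kN

σ_allow = 325/3.79 = 85.75 MPa.
A = πd²/4 = π×69.4²/4 = 3783 mm².
F_allow = σ_allow × A = 85.75×3783 = 324400 N.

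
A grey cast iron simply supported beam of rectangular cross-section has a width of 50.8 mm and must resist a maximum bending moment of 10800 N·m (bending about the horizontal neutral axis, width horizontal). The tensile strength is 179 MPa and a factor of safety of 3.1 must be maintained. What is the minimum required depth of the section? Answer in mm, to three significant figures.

σ_allow = 179/3.1 = 57.74 MPa.
For a rectangular section σ = 6M/(bh²), so h² = 6M/(b σ_allow) = 6×1.0800×10^7/(50.8×57.74) = 22090 mm².
h = 148.6 mm.

h = 149 mm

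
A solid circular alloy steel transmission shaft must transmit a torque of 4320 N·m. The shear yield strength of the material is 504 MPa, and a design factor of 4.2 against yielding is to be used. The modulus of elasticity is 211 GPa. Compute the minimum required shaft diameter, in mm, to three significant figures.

d = 56.8 mm

Allowable shear stress τ_allow = 504/4.2 = 120.0 MPa.
For a solid shaft τ = 16T/(πd³), so d³ = 16T/(π τ_allow) = 16×4320000/(π×120.0) = 183300 mm³.
d = (183300)^(1/3) = 56.81 mm.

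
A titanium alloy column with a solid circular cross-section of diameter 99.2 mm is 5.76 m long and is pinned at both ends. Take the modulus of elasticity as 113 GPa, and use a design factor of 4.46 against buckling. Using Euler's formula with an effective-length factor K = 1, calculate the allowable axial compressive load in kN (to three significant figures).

I = πd⁴/64 = π×99.2⁴/64 = 4.754×10^6 mm⁴.
Effective length L_e = KL = 1×5.76 m = 5760 mm.
Euler critical load P_cr = π²EI/L_e² = π²×113000×4.754×10^6/5760² = 159800 N.
P_allow = P_cr/n = 159800/4.46 = 35830 N.

P_allow = 35.8 kN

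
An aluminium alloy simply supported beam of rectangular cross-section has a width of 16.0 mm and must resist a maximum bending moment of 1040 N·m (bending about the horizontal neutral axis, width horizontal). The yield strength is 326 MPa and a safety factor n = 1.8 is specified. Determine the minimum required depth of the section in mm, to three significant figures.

h = 46.4 mm

σ_allow = 326/1.8 = 181.1 MPa.
For a rectangular section σ = 6M/(bh²), so h² = 6M/(b σ_allow) = 6×1040000/(16.0×181.1) = 2153 mm².
h = 46.40 mm.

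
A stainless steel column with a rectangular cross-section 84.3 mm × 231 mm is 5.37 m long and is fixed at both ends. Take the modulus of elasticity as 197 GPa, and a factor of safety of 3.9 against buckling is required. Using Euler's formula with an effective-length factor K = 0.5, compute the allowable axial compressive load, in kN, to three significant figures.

Buckling occurs about the weak axis: I_min = h·b³/12 = 231×84.3³/12 = 1.153×10^7 mm⁴ (b = 84.3 mm is the smaller dimension).
Effective length L_e = KL = 0.5×5.37 m = 2685 mm.
Euler critical load P_cr = π²EI/L_e² = π²×197000×1.153×10^7/2685² = 3.110×10^6 N.
P_allow = P_cr/n = 3.110×10^6/3.9 = 797500 N.

P_allow = 797 kN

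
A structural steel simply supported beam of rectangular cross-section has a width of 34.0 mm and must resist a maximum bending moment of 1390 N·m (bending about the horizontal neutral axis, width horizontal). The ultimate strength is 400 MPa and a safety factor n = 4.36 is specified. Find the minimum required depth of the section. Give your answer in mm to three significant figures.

σ_allow = 400/4.36 = 91.74 MPa.
For a rectangular section σ = 6M/(bh²), so h² = 6M/(b σ_allow) = 6×1390000/(34.0×91.74) = 2674 mm².
h = 51.71 mm.

h = 51.7 mm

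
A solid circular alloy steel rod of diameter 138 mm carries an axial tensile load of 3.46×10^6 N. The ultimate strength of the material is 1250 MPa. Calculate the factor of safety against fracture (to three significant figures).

n = 5.40

A = πd²/4 = 14960 mm².
σ = F/A = 3460000/14960 = 231.3 MPa.
n = 1250/231.3 = 5.404.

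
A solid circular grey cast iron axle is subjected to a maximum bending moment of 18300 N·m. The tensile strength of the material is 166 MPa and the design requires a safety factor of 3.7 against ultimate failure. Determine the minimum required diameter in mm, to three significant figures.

σ_allow = 166/3.7 = 44.86 MPa.
For a solid circular section σ = 32M/(πd³), so d³ = 32M/(π σ_allow) = 32×1.8300×10^7/(π×44.86) = 4.155×10^6 mm³.
d = 160.8 mm.

d = 161 mm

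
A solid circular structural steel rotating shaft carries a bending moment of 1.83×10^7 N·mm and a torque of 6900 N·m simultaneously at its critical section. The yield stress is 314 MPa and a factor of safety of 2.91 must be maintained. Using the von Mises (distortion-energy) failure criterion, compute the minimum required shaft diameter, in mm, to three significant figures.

σ_allow = σ_y/n = 314/2.91 = 107.9 MPa.
For a solid shaft σ_b = 32M/(πd³) and τ = 16T/(πd³), so the von Mises stress is σ' = (16/πd³)·√(4M²+3T²).
√(4M²+3T²) = √(4×(1.830×10^7)² + 3×(6.900×10^6)²) = 3.850×10^7 N·mm.
d³ = 16×3.850×10^7/(π×107.9) = 1.817×10^6 mm³.
d = 122.0 mm.

d = 122 mm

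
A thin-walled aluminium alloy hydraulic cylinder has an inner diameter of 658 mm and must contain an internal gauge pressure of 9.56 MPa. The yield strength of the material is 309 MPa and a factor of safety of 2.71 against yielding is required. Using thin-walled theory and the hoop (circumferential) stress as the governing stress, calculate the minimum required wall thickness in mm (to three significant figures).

t = 27.6 mm

σ_allow = 309/2.71 = 114.0 MPa.
Hoop stress σ_h = pD/(2t), so t = pD/(2σ_allow) = 9.56×658/(2×114.0) = 27.58 mm.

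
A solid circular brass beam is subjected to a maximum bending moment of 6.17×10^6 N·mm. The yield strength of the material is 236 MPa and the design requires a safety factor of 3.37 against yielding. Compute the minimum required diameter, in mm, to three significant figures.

d = 96.5 mm

σ_allow = 236/3.37 = 70.03 MPa.
For a solid circular section σ = 32M/(πd³), so d³ = 32M/(π σ_allow) = 32×6170000/(π×70.03) = 897400 mm³.
d = 96.46 mm.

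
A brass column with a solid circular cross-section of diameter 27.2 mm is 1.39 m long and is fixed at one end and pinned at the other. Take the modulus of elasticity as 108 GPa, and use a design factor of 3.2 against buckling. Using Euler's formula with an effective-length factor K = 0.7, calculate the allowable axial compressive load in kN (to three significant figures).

P_allow = 9.45 kN

I = πd⁴/64 = π×27.2⁴/64 = 26870 mm⁴.
Effective length L_e = KL = 0.7×1.39 m = 973.0 mm.
Euler critical load P_cr = π²EI/L_e² = π²×108000×26870/973.0² = 30250 N.
P_allow = P_cr/n = 30250/3.2 = 9454 N.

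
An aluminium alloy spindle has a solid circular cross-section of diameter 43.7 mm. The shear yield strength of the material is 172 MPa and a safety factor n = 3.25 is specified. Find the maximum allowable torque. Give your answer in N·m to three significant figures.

T_allow = 867 N·m

τ_allow = 172/3.25 = 52.92 MPa.
For a solid shaft T_allow = τ_allow·πd³/16; πd³/16 = π×43.7³/16 = 16390 mm³.
T_allow = 52.92×16390 = 867200 N·mm = 867.2 N·m.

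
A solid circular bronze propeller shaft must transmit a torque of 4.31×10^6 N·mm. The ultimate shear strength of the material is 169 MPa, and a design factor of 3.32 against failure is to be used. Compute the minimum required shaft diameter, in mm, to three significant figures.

Allowable shear stress τ_allow = 169/3.32 = 50.90 MPa.
For a solid shaft τ = 16T/(πd³), so d³ = 16T/(π τ_allow) = 16×4310000/(π×50.90) = 431200 mm³.
d = (431200)^(1/3) = 75.55 mm.

d = 75.5 mm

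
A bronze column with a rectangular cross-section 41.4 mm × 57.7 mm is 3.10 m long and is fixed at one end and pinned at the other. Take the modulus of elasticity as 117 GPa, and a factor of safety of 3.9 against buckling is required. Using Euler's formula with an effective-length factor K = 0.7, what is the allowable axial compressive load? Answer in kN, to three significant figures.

Buckling occurs about the weak axis: I_min = h·b³/12 = 57.7×41.4³/12 = 341200 mm⁴ (b = 41.4 mm is the smaller dimension).
Effective length L_e = KL = 0.7×3.10 m = 2170 mm.
Euler critical load P_cr = π²EI/L_e² = π²×117000×341200/2170² = 83670 N.
P_allow = P_cr/n = 83670/3.9 = 21450 N.

P_allow = 21.5 kN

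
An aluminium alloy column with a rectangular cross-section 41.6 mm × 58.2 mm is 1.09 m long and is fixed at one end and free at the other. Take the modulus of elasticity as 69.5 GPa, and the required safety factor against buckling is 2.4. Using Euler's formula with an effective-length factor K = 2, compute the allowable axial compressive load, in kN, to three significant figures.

Buckling occurs about the weak axis: I_min = h·b³/12 = 58.2×41.6³/12 = 349200 mm⁴ (b = 41.6 mm is the smaller dimension).
Effective length L_e = KL = 2×1.09 m = 2180 mm.
Euler critical load P_cr = π²EI/L_e² = π²×69500×349200/2180² = 50400 N.
P_allow = P_cr/n = 50400/2.4 = 21000 N.

P_allow = 21.0 kN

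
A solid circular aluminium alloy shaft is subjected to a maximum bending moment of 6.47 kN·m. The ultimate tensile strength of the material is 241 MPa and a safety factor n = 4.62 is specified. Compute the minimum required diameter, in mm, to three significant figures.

σ_allow = 241/4.62 = 52.16 MPa.
For a solid circular section σ = 32M/(πd³), so d³ = 32M/(π σ_allow) = 32×6470000/(π×52.16) = 1.263×10^6 mm³.
d = 108.1 mm.

d = 108 mm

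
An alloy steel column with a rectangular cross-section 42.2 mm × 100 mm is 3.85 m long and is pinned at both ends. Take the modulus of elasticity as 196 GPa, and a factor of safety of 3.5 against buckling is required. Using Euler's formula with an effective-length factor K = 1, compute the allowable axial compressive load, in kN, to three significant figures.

P_allow = 23.4 kN

Buckling occurs about the weak axis: I_min = h·b³/12 = 100×42.2³/12 = 626300 mm⁴ (b = 42.2 mm is the smaller dimension).
Effective length L_e = KL = 1×3.85 m = 3850 mm.
Euler critical load P_cr = π²EI/L_e² = π²×196000×626300/3850² = 81730 N.
P_allow = P_cr/n = 81730/3.5 = 23350 N.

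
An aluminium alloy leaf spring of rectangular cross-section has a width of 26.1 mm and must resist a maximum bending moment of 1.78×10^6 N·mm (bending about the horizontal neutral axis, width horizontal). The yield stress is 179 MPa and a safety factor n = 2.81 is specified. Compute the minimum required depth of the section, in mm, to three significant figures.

h = 80.1 mm

σ_allow = 179/2.81 = 63.70 MPa.
For a rectangular section σ = 6M/(bh²), so h² = 6M/(b σ_allow) = 6×1780000/(26.1×63.70) = 6424 mm².
h = 80.15 mm.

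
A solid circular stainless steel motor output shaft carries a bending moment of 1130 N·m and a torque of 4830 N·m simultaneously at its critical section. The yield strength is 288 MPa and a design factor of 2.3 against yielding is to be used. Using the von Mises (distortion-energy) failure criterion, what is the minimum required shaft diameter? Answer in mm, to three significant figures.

d = 70.6 mm

σ_allow = σ_y/n = 288/2.3 = 125.2 MPa.
For a solid shaft σ_b = 32M/(πd³) and τ = 16T/(πd³), so the von Mises stress is σ' = (16/πd³)·√(4M²+3T²).
√(4M²+3T²) = √(4×(1.130×10^6)² + 3×(4.830×10^6)²) = 8.666×10^6 N·mm.
d³ = 16×8.666×10^6/(π×125.2) = 352500 mm³.
d = 70.64 mm.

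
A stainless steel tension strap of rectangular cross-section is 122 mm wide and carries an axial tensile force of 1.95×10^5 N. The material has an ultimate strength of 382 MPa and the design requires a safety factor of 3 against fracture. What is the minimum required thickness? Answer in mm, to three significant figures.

t = 12.6 mm

σ_allow = 382/3 = 127.3 MPa.
Required area A = F/σ_allow = 195000/127.3 = 1531 mm².
t = A/w = 1531/122 = 12.55 mm.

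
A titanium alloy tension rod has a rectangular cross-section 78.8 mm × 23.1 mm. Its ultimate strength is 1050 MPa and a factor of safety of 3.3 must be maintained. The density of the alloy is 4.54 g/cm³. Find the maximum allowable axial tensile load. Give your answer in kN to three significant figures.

F_allow = 579 kN

σ_allow = 1050/3.3 = 318.2 MPa.
A = 78.8×23.1 = 1820 mm².
F_allow = σ_allow × A = 318.2×1820 = 579200 N.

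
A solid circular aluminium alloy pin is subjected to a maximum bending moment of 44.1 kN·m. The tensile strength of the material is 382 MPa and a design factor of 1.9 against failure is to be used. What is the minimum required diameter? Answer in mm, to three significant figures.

d = 131 mm

σ_allow = 382/1.9 = 201.1 MPa.
For a solid circular section σ = 32M/(πd³), so d³ = 32M/(π σ_allow) = 32×4.4100×10^7/(π×201.1) = 2.234×10^6 mm³.
d = 130.7 mm.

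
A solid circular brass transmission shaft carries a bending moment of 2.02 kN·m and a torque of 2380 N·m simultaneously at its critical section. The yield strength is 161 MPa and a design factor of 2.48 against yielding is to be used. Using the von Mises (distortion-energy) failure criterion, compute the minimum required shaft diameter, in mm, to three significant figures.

σ_allow = σ_y/n = 161/2.48 = 64.92 MPa.
For a solid shaft σ_b = 32M/(πd³) and τ = 16T/(πd³), so the von Mises stress is σ' = (16/πd³)·√(4M²+3T²).
√(4M²+3T²) = √(4×(2.020×10^6)² + 3×(2.380×10^6)²) = 5.772×10^6 N·mm.
d³ = 16×5.772×10^6/(π×64.92) = 452800 mm³.
d = 76.79 mm.

d = 76.8 mm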